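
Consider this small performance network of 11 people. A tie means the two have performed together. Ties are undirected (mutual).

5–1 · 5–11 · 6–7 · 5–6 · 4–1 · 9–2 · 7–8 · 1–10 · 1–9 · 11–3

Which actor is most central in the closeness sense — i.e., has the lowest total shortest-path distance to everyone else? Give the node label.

Farness (sum of distances to all others) for each node — 1:20, 2:36, 3:35, 4:29, 5:19, 6:24, 7:31, 8:40, 9:27, 10:29, 11:26.
The smallest farness is 19, for 5, so 5 has the highest closeness.

5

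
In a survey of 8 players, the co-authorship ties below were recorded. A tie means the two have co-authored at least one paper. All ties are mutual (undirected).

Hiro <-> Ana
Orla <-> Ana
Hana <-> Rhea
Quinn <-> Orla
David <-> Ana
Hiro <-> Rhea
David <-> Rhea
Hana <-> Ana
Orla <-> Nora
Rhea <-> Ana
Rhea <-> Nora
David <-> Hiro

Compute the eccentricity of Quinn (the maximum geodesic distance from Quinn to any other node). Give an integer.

3

Distances from Quinn: Ana:2, David:3, Hana:3, Hiro:3, Nora:2, Orla:1, Rhea:3.
The largest is 3 (to David, Hana, Rhea, and Hiro), so the eccentricity of Quinn is 3.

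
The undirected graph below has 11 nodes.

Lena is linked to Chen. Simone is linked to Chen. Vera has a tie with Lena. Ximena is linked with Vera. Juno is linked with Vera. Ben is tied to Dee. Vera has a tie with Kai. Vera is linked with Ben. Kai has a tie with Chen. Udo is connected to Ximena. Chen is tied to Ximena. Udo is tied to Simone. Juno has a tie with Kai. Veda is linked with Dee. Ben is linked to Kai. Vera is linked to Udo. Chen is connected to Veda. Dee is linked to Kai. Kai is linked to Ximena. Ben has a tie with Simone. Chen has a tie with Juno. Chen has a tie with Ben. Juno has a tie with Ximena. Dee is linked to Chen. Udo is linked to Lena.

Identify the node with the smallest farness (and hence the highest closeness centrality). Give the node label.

Farness (sum of distances to all others) for each node — Ben:15, Chen:12, Dee:17, Juno:16, Kai:14, Lena:17, Simone:17, Udo:18, Veda:20, Vera:15, Ximena:15.
The smallest farness is 12, for Chen, so Chen has the highest closeness.

Chen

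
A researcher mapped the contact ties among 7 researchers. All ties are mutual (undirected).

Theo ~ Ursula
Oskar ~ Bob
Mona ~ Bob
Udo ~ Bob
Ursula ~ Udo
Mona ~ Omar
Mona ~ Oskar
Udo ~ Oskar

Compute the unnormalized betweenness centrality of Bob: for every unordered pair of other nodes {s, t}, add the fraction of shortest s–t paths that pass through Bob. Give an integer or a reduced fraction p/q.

3

Pairs whose geodesics pass through Bob — Ursula–Omar: 1/2; Ursula–Mona: 1/2; Omar–Udo: 1/2; Omar–Theo: 1/2; Mona–Udo: 1/2; Mona–Theo: 1/2.
All other pairs contribute 0.
Summing the contributions gives betweenness(Bob) = 3.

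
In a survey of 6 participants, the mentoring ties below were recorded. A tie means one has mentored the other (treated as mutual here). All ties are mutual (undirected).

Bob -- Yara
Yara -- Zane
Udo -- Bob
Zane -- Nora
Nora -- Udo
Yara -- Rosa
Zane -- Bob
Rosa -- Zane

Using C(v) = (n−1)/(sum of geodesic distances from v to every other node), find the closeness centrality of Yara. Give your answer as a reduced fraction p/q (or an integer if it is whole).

Distances from Yara: Bob:1, Nora:2, Rosa:1, Udo:2, Zane:1. Sum = 7.
n = 6, so closeness = 5/7.

5/7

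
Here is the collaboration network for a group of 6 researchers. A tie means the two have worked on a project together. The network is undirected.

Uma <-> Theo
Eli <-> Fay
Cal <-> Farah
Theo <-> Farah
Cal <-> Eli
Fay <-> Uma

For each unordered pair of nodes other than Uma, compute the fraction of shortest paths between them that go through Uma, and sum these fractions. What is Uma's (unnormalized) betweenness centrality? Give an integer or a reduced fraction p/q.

2

Pairs whose geodesics pass through Uma — Farah–Fay: 1/2; Theo–Fay: 1; Theo–Eli: 1/2.
All other pairs contribute 0.
Summing the contributions gives betweenness(Uma) = 2.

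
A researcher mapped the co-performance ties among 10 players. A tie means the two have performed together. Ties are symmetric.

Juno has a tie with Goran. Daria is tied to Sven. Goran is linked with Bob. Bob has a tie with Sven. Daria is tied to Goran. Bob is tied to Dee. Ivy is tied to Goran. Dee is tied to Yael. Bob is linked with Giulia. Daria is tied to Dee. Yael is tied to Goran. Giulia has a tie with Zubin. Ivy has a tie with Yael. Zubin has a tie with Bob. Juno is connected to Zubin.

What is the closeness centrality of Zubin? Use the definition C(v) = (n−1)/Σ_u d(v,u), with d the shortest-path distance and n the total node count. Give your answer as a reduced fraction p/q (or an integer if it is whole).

Distances from Zubin: Bob:1, Daria:3, Dee:2, Giulia:1, Goran:2, Ivy:3, Juno:1, Sven:2, Yael:3. Sum = 18.
n = 10, so closeness = 9/18 = 1/2.

1/2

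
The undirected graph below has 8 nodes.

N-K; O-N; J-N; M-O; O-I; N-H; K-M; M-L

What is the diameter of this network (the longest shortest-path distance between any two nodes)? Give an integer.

Eccentricity of each node (its greatest distance to any other): H:4, I:3, J:4, K:3, L:4, M:3, N:3, O:2.
The maximum eccentricity is 4, realized for instance by the pair H–L via H – N – O – M – L. So the diameter is 4.

4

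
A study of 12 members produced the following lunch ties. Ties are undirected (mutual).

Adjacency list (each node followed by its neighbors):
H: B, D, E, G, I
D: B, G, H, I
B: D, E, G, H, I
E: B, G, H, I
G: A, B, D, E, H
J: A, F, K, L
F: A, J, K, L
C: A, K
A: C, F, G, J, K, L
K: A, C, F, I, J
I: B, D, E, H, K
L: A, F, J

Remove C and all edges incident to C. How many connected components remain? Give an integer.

C's neighbors (A and K) remain reachable from one another through other ties, so the rest of the network stays in one piece.

1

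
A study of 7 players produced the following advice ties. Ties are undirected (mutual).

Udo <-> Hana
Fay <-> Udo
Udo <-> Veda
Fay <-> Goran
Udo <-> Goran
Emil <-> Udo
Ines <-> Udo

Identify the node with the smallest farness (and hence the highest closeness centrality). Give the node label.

Udo

Farness (sum of distances to all others) for each node — Emil:11, Fay:10, Goran:10, Hana:11, Ines:11, Udo:6, Veda:11.
The smallest farness is 6, for Udo, so Udo has the highest closeness.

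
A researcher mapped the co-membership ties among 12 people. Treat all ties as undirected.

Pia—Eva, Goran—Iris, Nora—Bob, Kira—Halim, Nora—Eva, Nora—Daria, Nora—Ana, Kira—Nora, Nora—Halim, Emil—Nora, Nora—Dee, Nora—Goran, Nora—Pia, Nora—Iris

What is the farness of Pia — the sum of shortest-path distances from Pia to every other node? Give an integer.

Distances from Pia: Ana:2, Bob:2, Daria:2, Dee:2, Emil:2, Eva:1, Goran:2, Halim:2, Iris:2, Kira:2, Nora:1.
Sum = 2 + 2 + 2 + 2 + 2 + 1 + 2 + 2 + 2 + 2 + 1 = 20.

20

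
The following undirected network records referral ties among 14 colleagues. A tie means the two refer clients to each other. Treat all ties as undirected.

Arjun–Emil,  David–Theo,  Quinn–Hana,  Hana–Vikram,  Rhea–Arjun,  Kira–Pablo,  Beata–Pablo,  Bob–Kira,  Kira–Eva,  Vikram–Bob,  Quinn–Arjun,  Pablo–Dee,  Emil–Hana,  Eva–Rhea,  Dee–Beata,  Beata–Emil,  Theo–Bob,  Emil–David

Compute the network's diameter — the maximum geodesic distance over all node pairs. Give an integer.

4

Eccentricity of each node (its greatest distance to any other): Arjun:4, Beata:3, Bob:4, David:4, Dee:4, Emil:3, Eva:4, Hana:4, Kira:4, Pablo:4, Quinn:4, Rhea:4, Theo:4, Vikram:4.
The maximum eccentricity is 4, realized for instance by the pair Eva–Hana via Eva – Rhea – Arjun – Emil – Hana. So the diameter is 4.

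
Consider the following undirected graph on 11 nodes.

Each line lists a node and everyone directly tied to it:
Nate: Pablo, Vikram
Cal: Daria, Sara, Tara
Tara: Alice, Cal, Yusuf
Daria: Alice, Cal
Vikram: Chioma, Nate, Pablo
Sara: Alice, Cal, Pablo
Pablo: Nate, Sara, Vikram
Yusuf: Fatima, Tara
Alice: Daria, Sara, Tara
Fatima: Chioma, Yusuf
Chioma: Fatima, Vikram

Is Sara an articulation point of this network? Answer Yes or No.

No

Even without Sara, every remaining node can still reach every other (the residual graph is connected), so Sara is not a cut vertex.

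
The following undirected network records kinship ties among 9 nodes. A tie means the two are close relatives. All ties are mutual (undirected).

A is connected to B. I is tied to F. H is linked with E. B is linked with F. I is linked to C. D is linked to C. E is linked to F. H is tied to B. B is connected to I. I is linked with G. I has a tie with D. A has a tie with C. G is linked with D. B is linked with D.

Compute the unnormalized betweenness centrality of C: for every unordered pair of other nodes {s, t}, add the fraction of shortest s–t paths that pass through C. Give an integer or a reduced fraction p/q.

3/2

Pairs whose geodesics pass through C — A–I: 1/2; A–G: 2/4; A–D: 1/2.
All other pairs contribute 0.
Summing the contributions gives betweenness(C) = 3/2.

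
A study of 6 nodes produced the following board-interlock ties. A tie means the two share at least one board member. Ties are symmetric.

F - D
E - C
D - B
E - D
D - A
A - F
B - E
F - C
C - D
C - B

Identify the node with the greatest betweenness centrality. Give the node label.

Unnormalized betweenness of each node: A:0, B:0, C:1, D:7/2, E:0, F:1/2.
D has the largest value, 7/2, making it the main broker — the node through which the most shortest paths run.

D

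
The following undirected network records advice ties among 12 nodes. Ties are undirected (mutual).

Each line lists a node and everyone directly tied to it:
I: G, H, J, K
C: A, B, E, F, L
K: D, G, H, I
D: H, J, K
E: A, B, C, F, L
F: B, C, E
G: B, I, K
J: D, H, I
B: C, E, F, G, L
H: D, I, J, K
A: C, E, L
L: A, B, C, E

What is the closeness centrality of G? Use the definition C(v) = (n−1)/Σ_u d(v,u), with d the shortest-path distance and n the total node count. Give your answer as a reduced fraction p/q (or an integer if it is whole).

Distances from G: A:3, B:1, C:2, D:2, E:2, F:2, H:2, I:1, J:2, K:1, L:2. Sum = 20.
n = 12, so closeness = 11/20.

11/20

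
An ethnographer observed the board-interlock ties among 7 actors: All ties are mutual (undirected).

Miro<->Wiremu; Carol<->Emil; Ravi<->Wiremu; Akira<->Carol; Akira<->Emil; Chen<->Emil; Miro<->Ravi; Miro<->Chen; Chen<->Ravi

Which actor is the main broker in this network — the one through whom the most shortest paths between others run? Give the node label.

Chen

Unnormalized betweenness of each node: Akira:0, Carol:0, Chen:9, Emil:8, Miro:2, Ravi:2, Wiremu:0.
Chen has the largest value, 9, making it the main broker — the node through which the most shortest paths run.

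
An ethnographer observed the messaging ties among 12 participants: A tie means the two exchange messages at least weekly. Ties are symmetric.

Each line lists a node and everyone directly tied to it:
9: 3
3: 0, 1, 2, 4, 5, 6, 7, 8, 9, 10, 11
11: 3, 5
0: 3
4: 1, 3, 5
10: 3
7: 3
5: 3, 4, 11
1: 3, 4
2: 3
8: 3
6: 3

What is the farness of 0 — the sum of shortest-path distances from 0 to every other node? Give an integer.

Distances from 0: 1:2, 2:2, 3:1, 4:2, 5:2, 6:2, 7:2, 8:2, 9:2, 10:2, 11:2.
Sum = 2 + 2 + 1 + 2 + 2 + 2 + 2 + 2 + 2 + 2 + 2 = 21.

21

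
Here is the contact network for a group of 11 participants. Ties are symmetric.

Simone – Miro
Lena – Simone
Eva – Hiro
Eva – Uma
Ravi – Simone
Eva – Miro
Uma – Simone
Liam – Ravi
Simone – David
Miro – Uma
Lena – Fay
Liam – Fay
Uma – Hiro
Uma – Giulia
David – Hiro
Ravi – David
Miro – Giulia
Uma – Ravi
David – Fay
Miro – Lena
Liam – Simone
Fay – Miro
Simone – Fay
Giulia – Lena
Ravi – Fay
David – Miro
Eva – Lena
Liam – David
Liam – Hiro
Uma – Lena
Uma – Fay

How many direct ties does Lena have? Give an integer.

6

Lena is directly tied to Eva, Fay, Giulia, Miro, Simone, and Uma. That is 6 neighbors, so the degree of Lena is 6.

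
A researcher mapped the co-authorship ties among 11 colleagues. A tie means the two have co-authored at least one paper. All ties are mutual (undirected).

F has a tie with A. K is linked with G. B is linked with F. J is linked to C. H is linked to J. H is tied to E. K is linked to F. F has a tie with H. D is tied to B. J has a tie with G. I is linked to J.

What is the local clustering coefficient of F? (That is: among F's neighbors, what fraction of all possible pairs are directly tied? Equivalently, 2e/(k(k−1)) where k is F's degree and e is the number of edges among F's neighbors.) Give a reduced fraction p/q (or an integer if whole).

F's neighbors: A, B, H, and K (k = 4).
Possible neighbor pairs: C(4,2) = 6. Edges among them: none → e = 0.
Clustering(F) = 0/6 = 0.

0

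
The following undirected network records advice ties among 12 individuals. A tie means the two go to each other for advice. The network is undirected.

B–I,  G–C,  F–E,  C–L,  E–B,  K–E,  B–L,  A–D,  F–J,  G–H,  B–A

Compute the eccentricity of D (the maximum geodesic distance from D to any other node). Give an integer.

Distances from D: A:1, B:2, C:4, E:3, F:4, G:5, H:6, I:3, J:5, K:4, L:3.
The largest is 6 (to H), so the eccentricity of D is 6.

6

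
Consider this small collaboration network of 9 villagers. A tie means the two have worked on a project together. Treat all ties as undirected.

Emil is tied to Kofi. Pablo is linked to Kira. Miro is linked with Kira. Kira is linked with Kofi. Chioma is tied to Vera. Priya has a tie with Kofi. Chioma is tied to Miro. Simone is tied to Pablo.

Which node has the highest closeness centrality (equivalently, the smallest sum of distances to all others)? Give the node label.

Kira

Farness (sum of distances to all others) for each node — Chioma:22, Emil:24, Kira:14, Kofi:17, Miro:17, Pablo:19, Priya:24, Simone:26, Vera:29.
The smallest farness is 14, for Kira, so Kira has the highest closeness.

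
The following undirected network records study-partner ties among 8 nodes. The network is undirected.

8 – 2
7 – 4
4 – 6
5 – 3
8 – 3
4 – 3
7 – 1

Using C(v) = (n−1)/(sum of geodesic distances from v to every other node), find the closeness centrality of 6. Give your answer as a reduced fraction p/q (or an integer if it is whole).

Distances from 6: 1:3, 2:4, 3:2, 4:1, 5:3, 7:2, 8:3. Sum = 18.
n = 8, so closeness = 7/18.

7/18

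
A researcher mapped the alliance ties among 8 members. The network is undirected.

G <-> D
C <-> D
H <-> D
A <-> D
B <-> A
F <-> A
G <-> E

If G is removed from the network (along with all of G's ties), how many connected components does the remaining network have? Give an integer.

Without G, the remaining ties split the others into: {A, B, C, D, F, H}; {E}.
That's 2 separate components.

2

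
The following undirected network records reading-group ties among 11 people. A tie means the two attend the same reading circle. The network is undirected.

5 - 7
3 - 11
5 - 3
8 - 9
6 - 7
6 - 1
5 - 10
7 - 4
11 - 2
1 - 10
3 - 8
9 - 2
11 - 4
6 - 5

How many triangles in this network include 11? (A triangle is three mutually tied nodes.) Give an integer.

0

11's neighbors are 2, 3, and 4, but none of them are tied to each other, so no triangle contains 11.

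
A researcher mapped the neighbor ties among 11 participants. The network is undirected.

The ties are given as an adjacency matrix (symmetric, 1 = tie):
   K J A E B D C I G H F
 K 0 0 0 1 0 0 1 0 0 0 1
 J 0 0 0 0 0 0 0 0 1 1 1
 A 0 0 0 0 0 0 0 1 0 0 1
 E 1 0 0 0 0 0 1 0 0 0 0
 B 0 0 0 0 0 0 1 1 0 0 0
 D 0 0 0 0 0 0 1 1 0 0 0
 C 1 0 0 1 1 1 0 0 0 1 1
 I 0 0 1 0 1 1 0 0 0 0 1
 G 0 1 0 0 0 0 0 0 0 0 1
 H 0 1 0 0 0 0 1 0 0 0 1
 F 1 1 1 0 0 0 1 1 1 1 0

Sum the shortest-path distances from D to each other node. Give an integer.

20

Distances from D: A:2, B:2, C:1, E:2, F:2, G:3, H:2, I:1, J:3, K:2.
Sum = 2 + 2 + 1 + 2 + 2 + 3 + 2 + 1 + 3 + 2 = 20.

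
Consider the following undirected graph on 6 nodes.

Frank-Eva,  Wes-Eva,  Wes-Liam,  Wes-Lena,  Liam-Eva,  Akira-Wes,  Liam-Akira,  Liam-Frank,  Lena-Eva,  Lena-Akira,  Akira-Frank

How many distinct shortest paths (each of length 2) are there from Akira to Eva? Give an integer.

The shortest distance is 2. The length-2 paths are: Akira–Wes–Eva; Akira–Liam–Eva; Akira–Lena–Eva; Akira–Frank–Eva.
That gives 4 distinct shortest paths.

4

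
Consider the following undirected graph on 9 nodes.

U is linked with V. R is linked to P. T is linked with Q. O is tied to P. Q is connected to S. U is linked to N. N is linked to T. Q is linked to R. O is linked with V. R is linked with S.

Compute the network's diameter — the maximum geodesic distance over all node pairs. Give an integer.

4

Eccentricity of each node (its greatest distance to any other): N:4, O:4, P:4, Q:4, R:4, S:4, T:4, U:4, V:4.
The maximum eccentricity is 4, realized for instance by the pair U–S via U – N – T – Q – S. So the diameter is 4.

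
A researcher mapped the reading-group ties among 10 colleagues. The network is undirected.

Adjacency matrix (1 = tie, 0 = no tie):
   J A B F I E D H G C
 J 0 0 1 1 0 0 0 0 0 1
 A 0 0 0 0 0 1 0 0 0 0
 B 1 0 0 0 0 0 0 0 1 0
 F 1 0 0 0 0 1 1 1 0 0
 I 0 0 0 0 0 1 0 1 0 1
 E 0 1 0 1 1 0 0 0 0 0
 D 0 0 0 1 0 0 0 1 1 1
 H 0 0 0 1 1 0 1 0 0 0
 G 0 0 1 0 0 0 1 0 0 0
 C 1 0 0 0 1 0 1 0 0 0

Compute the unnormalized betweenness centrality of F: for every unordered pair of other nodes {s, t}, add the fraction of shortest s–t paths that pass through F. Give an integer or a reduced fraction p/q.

Pairs whose geodesics pass through F — J–A: 1; J–E: 1; J–D: 1/2; J–H: 1; A–B: 1; A–D: 1; A–H: 1/2; A–G: 1; B–E: 1; B–H: 1/2; E–D: 1; E–H: 1/2; E–G: 1.
All other pairs contribute 0.
Summing the contributions gives betweenness(F) = 11.

11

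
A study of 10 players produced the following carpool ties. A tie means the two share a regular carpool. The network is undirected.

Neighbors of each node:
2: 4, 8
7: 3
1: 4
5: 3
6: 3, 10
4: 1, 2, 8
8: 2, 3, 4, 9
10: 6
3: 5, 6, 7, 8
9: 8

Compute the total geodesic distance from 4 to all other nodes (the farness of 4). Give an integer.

20

Distances from 4: 1:1, 2:1, 3:2, 5:3, 6:3, 7:3, 8:1, 9:2, 10:4.
Sum = 1 + 1 + 2 + 3 + 3 + 3 + 1 + 2 + 4 = 20.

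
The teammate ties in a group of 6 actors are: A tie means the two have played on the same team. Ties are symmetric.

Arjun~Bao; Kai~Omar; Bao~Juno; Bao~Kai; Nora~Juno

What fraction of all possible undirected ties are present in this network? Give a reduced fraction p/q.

There are 5 edges and 6 nodes, so the maximum possible is C(6,2) = 15.
Density = 5/15 = 1/3.

1/3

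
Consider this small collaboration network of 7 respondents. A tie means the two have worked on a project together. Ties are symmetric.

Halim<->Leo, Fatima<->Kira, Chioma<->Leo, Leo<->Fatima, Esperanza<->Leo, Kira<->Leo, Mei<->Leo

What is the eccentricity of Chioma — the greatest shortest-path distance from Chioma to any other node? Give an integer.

2

Distances from Chioma: Esperanza:2, Fatima:2, Halim:2, Kira:2, Leo:1, Mei:2.
The largest is 2 (to Esperanza, Mei, Halim, Kira, and Fatima), so the eccentricity of Chioma is 2.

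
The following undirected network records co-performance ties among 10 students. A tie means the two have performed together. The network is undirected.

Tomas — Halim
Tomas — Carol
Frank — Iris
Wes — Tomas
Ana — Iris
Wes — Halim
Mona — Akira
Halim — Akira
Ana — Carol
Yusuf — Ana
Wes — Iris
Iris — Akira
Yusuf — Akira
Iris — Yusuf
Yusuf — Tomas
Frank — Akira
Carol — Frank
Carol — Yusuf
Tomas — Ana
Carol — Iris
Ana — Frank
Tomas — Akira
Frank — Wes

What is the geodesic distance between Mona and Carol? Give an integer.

3

One shortest route is Mona – Akira – Yusuf – Carol, which uses 3 edges, and at distance 2 from Mona we only reach {Frank, Halim, Iris, Tomas, Yusuf}, which does not include Carol. So d(Mona,Carol) = 3.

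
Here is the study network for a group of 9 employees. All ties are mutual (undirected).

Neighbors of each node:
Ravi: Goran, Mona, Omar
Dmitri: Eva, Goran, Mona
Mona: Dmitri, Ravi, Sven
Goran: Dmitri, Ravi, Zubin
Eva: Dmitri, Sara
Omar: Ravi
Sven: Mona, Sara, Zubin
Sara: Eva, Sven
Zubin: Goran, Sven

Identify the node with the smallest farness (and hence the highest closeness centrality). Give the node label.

Mona

Farness (sum of distances to all others) for each node — Dmitri:14, Eva:18, Goran:14, Mona:13, Omar:22, Ravi:15, Sara:18, Sven:14, Zubin:16.
The smallest farness is 13, for Mona, so Mona has the highest closeness.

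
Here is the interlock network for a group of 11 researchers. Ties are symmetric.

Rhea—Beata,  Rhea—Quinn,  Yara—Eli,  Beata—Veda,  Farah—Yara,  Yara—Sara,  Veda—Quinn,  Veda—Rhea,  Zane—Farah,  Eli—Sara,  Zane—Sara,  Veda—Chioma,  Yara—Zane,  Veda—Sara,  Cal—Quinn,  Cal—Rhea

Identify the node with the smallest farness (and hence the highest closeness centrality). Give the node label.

Farness (sum of distances to all others) for each node — Beata:23, Cal:29, Chioma:25, Eli:24, Farah:30, Quinn:22, Rhea:21, Sara:17, Veda:16, Yara:22, Zane:23.
The smallest farness is 16, for Veda, so Veda has the highest closeness.

Veda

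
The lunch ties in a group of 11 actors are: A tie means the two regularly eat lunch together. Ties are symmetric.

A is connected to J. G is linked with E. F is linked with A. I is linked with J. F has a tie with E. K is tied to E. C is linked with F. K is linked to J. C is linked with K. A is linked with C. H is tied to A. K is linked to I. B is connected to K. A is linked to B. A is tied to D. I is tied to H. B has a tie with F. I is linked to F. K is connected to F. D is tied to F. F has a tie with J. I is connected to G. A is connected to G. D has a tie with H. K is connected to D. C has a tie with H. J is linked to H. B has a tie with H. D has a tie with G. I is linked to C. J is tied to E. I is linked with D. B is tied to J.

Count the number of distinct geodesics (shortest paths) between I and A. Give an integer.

6

The shortest distance is 2. The length-2 paths are: I–C–A; I–D–A; I–G–A; I–J–A; I–F–A; I–H–A.
That gives 6 distinct shortest paths.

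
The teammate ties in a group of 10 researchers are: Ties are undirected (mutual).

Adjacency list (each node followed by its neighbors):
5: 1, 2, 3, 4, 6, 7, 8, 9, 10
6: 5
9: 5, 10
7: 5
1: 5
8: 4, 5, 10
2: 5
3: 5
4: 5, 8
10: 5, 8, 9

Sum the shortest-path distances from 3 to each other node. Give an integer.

17

Distances from 3: 1:2, 2:2, 4:2, 5:1, 6:2, 7:2, 8:2, 9:2, 10:2.
Sum = 2 + 2 + 2 + 1 + 2 + 2 + 2 + 2 + 2 = 17.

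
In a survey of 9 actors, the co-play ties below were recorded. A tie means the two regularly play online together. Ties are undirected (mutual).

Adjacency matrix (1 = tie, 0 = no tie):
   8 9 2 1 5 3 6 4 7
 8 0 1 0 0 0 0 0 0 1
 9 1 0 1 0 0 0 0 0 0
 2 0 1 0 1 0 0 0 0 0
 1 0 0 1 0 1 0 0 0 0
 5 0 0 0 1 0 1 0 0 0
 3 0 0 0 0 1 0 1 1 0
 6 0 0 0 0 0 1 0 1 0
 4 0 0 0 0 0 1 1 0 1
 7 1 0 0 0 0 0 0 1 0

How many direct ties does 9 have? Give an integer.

9 is directly tied to 2 and 8. That is 2 neighbors, so the degree of 9 is 2.

2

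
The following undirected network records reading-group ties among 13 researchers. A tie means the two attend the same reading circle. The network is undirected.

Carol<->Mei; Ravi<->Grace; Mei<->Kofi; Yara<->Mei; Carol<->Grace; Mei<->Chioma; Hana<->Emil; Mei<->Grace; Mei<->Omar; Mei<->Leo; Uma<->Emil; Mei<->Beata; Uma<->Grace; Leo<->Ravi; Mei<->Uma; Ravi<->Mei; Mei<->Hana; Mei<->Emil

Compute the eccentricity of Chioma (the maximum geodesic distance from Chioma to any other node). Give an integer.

Distances from Chioma: Beata:2, Carol:2, Emil:2, Grace:2, Hana:2, Kofi:2, Leo:2, Mei:1, Omar:2, Ravi:2, Uma:2, Yara:2.
The largest is 2 (to Yara, Carol, Kofi, Uma, Ravi, Beata, Grace, Leo, Omar, Emil, and Hana), so the eccentricity of Chioma is 2.

2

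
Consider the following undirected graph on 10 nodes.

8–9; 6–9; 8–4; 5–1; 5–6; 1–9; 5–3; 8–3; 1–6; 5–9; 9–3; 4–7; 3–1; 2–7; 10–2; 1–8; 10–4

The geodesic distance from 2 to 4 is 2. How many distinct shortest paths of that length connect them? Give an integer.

2

The shortest distance is 2. The length-2 paths are: 2–7–4; 2–10–4.
That gives 2 distinct shortest paths.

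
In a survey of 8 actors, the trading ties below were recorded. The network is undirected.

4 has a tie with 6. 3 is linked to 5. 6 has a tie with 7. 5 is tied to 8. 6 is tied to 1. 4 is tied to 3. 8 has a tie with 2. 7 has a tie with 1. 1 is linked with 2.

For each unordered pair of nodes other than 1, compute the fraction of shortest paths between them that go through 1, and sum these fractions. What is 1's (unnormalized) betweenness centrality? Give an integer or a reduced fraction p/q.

11/2

Pairs whose geodesics pass through 1 — 5–7: 1/2; 8–7: 1; 8–6: 1; 2–7: 1; 2–6: 1; 2–4: 1.
All other pairs contribute 0.
Summing the contributions gives betweenness(1) = 11/2.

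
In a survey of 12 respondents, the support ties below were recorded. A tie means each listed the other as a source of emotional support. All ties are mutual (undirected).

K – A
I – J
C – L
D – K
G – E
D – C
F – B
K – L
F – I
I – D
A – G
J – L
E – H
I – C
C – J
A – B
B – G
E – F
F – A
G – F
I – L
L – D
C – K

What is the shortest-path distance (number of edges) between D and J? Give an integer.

2

One shortest route is D – L – J, which uses 2 edges, and D and J are not directly tied, so nothing shorter exists. So d(D,J) = 2.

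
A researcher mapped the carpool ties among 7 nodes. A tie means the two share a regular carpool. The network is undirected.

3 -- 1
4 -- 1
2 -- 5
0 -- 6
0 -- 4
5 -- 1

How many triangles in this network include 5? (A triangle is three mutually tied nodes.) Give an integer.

0

5's neighbors are 1 and 2, but none of them are tied to each other, so no triangle contains 5.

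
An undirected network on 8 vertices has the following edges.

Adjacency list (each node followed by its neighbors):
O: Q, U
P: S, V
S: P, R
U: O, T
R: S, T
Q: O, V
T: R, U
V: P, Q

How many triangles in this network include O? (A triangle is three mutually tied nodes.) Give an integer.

0

O's neighbors are Q and U, but none of them are tied to each other, so no triangle contains O.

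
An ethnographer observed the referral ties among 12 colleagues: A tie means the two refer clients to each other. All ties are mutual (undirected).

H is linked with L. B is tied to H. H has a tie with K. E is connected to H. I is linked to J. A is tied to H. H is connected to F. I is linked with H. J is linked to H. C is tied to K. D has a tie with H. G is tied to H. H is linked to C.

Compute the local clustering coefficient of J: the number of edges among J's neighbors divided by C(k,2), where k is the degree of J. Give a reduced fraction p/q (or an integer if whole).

J's neighbors: H and I (k = 2).
Possible neighbor pairs: C(2,2) = 1. Edges among them: H–I → e = 1.
Clustering(J) = 1/1.

1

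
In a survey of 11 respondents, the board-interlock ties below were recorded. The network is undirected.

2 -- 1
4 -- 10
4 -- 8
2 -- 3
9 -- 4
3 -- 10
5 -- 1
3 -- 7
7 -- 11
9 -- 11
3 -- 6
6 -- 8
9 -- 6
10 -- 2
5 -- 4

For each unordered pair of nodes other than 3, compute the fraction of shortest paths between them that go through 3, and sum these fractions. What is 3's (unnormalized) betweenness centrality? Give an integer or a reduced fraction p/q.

73/6

Pairs whose geodesics pass through 3 — 10–6: 1; 10–11: 1/2; 10–7: 1; 2–8: 1/2; 2–6: 1; 2–9: 1/2; 2–11: 1; 2–7: 1; 1–6: 1; 1–11: 1/2; 1–7: 1; 5–7: 2/3; 4–7: 1/2; 8–7: 1 … (+1 more pairs).
All other pairs contribute 0.
Summing the contributions gives betweenness(3) = 73/6.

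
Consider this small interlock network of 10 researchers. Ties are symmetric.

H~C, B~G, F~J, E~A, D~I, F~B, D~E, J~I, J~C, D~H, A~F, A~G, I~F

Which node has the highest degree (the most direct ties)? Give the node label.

F

Degrees — A:3, B:2, C:2, D:3, E:2, F:4, G:2, H:2, I:3, J:3.
The maximum is 4, attained only by F.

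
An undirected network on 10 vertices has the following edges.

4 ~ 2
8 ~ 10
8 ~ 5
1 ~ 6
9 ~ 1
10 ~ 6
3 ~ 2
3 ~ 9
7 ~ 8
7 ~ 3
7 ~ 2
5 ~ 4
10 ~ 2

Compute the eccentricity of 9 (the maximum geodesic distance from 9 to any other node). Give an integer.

4

Distances from 9: 1:1, 2:2, 3:1, 4:3, 5:4, 6:2, 7:2, 8:3, 10:3.
The largest is 4 (to 5), so the eccentricity of 9 is 4.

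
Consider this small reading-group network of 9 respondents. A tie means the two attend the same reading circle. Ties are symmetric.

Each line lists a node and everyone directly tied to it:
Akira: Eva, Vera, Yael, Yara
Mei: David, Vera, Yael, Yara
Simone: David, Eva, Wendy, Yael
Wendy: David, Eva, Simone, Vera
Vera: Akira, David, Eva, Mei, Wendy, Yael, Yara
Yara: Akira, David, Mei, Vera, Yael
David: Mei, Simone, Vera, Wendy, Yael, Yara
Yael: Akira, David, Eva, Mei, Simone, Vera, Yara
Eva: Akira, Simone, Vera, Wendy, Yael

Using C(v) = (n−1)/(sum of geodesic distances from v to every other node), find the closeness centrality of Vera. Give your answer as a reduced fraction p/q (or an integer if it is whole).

Distances from Vera: Akira:1, David:1, Eva:1, Mei:1, Simone:2, Wendy:1, Yael:1, Yara:1. Sum = 9.
n = 9, so closeness = 8/9.

8/9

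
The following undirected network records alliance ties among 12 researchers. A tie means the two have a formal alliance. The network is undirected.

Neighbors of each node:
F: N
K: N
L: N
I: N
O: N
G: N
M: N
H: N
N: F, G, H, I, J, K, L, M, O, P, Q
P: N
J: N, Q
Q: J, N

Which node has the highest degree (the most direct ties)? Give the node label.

Degrees — F:1, G:1, H:1, I:1, J:2, K:1, L:1, M:1, N:11, O:1, P:1, Q:2.
The maximum is 11, attained only by N.

N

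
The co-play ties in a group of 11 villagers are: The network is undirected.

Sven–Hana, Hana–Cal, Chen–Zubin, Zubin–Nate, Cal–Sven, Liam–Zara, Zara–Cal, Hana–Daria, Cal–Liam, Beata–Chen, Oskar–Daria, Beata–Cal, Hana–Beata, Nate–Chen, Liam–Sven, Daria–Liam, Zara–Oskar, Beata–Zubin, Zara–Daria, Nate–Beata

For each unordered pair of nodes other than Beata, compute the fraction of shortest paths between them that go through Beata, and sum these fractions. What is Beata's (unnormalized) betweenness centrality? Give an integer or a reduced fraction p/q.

Pairs whose geodesics pass through Beata — Liam–Zubin: 1; Liam–Chen: 1; Liam–Nate: 1; Cal–Zubin: 1; Cal–Chen: 1; Cal–Nate: 1; Sven–Zubin: 2/2; Sven–Chen: 2/2; Sven–Nate: 2/2; Oskar–Zubin: 2/2; Oskar–Chen: 2/2; Oskar–Nate: 2/2; Daria–Zubin: 1; Daria–Chen: 1 … (+7 more pairs).
All other pairs contribute 0.
Summing the contributions gives betweenness(Beata) = 21.

21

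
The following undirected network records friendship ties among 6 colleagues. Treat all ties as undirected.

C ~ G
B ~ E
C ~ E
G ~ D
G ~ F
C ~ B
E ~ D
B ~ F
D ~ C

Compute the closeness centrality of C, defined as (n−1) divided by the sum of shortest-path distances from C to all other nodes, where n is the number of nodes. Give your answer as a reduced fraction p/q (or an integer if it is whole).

5/6

Distances from C: B:1, D:1, E:1, F:2, G:1. Sum = 6.
n = 6, so closeness = 5/6.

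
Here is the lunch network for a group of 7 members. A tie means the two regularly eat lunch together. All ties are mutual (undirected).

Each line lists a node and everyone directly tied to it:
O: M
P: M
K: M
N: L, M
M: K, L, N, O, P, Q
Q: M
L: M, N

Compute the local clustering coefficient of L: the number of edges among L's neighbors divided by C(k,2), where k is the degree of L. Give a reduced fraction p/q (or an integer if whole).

1

L's neighbors: M and N (k = 2).
Possible neighbor pairs: C(2,2) = 1. Edges among them: M–N → e = 1.
Clustering(L) = 1/1.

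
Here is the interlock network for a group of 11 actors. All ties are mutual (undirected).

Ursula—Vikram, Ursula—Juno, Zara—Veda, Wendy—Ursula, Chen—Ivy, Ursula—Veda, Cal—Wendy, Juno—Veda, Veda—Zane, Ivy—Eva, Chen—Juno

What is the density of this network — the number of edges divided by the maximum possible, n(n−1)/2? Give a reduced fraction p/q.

1/5

There are 11 edges and 11 nodes, so the maximum possible is C(11,2) = 55.
Density = 11/55 = 1/5.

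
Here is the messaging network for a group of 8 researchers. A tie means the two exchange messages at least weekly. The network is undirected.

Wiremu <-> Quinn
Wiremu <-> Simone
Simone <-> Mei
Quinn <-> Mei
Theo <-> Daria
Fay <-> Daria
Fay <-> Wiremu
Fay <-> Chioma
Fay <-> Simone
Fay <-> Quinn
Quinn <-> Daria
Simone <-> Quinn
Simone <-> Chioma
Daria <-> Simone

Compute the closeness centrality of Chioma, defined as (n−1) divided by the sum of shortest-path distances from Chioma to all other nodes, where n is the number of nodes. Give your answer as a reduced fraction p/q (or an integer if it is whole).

7/13

Distances from Chioma: Daria:2, Fay:1, Mei:2, Quinn:2, Simone:1, Theo:3, Wiremu:2. Sum = 13.
n = 8, so closeness = 7/13.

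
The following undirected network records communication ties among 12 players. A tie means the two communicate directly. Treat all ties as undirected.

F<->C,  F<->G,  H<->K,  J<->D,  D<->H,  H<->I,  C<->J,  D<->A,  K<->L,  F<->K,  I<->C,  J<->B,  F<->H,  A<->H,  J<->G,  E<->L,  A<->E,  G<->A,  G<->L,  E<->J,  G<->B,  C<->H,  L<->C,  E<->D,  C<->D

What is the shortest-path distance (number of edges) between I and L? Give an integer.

2

One shortest route is I – C – L, which uses 2 edges, and I and L are not directly tied, so nothing shorter exists. So d(I,L) = 2.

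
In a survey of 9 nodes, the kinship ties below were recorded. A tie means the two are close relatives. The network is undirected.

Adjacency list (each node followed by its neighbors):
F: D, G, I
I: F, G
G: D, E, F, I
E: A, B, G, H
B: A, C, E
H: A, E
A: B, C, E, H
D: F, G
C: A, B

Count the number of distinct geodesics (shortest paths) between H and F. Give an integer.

1

The shortest distance is 3, and the only length-3 path is H–E–G–F. So there is exactly 1 shortest path.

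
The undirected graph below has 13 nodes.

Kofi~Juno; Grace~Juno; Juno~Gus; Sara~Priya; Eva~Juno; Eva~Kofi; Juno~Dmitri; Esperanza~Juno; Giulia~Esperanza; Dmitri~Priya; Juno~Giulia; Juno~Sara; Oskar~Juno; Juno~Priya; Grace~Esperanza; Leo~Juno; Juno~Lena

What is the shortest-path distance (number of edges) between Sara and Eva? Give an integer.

2

One shortest route is Sara – Juno – Eva, which uses 2 edges, and Sara and Eva are not directly tied, so nothing shorter exists. So d(Sara,Eva) = 2.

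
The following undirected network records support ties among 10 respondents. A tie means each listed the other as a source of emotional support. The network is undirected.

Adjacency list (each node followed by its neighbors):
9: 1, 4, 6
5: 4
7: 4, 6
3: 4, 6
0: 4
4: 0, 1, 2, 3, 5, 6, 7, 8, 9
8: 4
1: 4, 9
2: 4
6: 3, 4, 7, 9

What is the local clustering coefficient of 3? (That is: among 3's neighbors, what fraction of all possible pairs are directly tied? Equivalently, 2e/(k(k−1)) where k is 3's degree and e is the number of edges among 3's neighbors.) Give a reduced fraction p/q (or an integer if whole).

1

3's neighbors: 4 and 6 (k = 2).
Possible neighbor pairs: C(2,2) = 1. Edges among them: 4–6 → e = 1.
Clustering(3) = 1/1.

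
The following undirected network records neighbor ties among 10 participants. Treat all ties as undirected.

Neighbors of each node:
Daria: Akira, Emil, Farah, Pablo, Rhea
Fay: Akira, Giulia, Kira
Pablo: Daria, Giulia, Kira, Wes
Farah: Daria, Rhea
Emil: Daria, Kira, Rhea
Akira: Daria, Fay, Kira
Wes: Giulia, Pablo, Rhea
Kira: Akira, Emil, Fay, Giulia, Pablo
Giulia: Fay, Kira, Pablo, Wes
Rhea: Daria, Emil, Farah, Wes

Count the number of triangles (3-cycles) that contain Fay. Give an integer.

Fay's neighbors: Akira, Giulia, and Kira.
Neighbor pairs that are themselves tied: Fay–Akira–Kira; Fay–Giulia–Kira. Each forms one triangle with Fay, for 2 in total.

2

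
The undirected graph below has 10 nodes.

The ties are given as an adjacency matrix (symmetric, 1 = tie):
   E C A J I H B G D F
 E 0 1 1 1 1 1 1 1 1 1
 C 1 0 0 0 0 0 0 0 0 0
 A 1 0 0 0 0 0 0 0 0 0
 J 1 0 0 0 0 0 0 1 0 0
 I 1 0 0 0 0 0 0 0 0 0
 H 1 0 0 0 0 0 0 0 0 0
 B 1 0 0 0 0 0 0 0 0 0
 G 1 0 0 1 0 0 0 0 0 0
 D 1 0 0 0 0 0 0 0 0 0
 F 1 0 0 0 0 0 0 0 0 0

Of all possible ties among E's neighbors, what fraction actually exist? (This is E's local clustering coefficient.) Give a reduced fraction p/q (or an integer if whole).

E's neighbors: A, B, C, D, F, G, H, I, and J (k = 9).
Possible neighbor pairs: C(9,2) = 36. Edges among them: G–J → e = 1.
Clustering(E) = 1/36.

1/36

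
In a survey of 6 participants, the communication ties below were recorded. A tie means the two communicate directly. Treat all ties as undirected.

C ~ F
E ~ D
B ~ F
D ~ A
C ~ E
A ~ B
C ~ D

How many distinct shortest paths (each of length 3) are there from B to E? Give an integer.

The shortest distance is 3. The length-3 paths are: B–A–D–E; B–F–C–E.
That gives 2 distinct shortest paths.

2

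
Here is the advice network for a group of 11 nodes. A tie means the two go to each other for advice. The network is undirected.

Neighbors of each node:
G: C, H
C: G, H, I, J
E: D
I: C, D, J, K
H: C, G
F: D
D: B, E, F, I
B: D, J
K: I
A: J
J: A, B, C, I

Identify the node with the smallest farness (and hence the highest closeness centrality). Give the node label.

Farness (sum of distances to all others) for each node — A:27, B:21, C:18, D:19, E:28, F:28, G:26, H:26, I:16, J:18, K:25.
The smallest farness is 16, for I, so I has the highest closeness.

I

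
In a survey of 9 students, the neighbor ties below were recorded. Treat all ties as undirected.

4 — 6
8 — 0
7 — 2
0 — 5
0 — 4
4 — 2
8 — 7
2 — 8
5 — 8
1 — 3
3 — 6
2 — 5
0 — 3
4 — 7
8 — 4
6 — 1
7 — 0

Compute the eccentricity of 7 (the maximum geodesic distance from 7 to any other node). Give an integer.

3

Distances from 7: 0:1, 1:3, 2:1, 3:2, 4:1, 5:2, 6:2, 8:1.
The largest is 3 (to 1), so the eccentricity of 7 is 3.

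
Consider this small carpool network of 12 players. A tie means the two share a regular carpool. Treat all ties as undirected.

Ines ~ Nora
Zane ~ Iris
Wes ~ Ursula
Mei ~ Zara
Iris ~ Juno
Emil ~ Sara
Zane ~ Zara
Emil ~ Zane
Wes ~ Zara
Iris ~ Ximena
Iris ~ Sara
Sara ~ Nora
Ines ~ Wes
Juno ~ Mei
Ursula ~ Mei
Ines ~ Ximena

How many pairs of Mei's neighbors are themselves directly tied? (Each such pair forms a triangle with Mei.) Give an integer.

0

Mei's neighbors are Juno, Ursula, and Zara, but none of them are tied to each other, so no triangle contains Mei.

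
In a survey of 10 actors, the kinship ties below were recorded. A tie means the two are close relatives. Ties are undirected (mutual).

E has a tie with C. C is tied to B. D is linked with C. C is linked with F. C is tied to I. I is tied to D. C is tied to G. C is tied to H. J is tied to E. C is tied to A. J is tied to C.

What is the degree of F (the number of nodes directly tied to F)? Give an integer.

F is directly tied to C. That is 1 neighbor, so the degree of F is 1.

1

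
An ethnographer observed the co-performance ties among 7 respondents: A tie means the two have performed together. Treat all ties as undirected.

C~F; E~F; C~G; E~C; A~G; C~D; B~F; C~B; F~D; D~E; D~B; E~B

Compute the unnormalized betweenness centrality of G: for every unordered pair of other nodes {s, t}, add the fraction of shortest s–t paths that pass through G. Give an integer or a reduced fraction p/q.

Pairs whose geodesics pass through G — F–A: 1; C–A: 1; E–A: 1; B–A: 1; D–A: 1.
All other pairs contribute 0.
Summing the contributions gives betweenness(G) = 5.

5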